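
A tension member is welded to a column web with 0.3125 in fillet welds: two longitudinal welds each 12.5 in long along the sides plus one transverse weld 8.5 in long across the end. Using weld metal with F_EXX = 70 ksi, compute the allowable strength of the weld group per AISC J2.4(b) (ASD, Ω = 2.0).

R_n/Ω ≈ 158 kips

t_e = 0.707 × 0.3125 = 0.2209 in.
R_nwl = 0.6 × 70 × 0.2209 × 25 = 232 kips (longitudinal, 2 welds).
R_nwt = 0.6 × 70 × 0.2209 × 8.5 = 78.87 kips (transverse, base value).
(i) R_nwl + R_nwt = 310.9 kips; (ii) 0.85 R_nwl + 1.5 R_nwt = 315.5 kips.
R_n = max = 315.5 kips [governs: (ii)]; R_n/Ω = 157.7 kips.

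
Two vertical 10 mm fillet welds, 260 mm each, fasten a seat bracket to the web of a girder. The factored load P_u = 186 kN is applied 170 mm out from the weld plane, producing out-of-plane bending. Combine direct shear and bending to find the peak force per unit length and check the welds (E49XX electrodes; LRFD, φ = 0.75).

E49XX → F_EXX = 490 MPa.
L_w = 2 × 260 = 520 mm; section modulus (unit throat) S = 2 × L²/6 = 22530 mm².
Direct shear f_v = P/L_w = 186×10³/520 = 357.7 N/mm.
Moment M = P × e = 186×10³ × 170 = 31620000 N·mm; bending f_b = M/S = 1403 N/mm.
f_max = √(f_v² + f_b²) = √(357.7² + 1403²) = 1448 N/mm.
φr_n = 0.75 × 0.6 × 490 × (0.707 × 10) = 1559 N/mm → adequate.

f_max ≈ 1450 N/mm; adequate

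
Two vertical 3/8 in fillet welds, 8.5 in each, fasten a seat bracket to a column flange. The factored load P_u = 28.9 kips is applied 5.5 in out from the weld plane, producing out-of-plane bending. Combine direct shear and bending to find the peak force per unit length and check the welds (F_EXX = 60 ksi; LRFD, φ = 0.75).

L_w = 2 × 8.5 = 17 in; section modulus (unit throat) S = 2 × L²/6 = 24.08 in².
Direct shear f_v = P/L_w = 28.9/17 = 1.7 kip/in.
Moment M = P × e = 28.9 × 5.5 = 158.95 kip·in; bending f_b = M/S = 6.6 kip/in.
f_max = √(f_v² + f_b²) = √(1.7² + 6.6²) = 6.815 kip/in.
φr_n = 0.75 × 0.6 × 60 × (0.707 × 0.375) = 7.158 kip/in → adequate.

f_max ≈ 6.82 kip/in; adequate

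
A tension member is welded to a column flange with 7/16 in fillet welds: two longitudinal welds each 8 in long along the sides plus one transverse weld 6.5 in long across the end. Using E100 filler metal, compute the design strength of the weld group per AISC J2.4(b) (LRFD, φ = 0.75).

E100XX → F_EXX = 100 ksi.
t_e = 0.707 × 0.4375 = 0.3093 in.
R_nwl = 0.6 × 100 × 0.3093 × 16 = 296.9 kip (longitudinal, 2 welds).
R_nwt = 0.6 × 100 × 0.3093 × 6.5 = 120.6 kip (transverse, base value).
(i) R_nwl + R_nwt = 417.6 kip; (ii) 0.85 R_nwl + 1.5 R_nwt = 433.3 kip.
R_n = max = 433.3 kip [governs: (ii)]; φR_n = 325 kip.

φR_n ≈ 325 kip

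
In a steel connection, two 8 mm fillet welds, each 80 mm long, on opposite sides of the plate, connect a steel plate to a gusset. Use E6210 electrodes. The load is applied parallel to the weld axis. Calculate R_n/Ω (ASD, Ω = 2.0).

R_n/Ω ≈ 168 kN

E62XX → F_EXX = 620 MPa.
Effective throat t_e = 0.707 × 8 = 5.656 mm.
Total length L = 160 mm; A_we = 5.656 × 160 = 905 mm².
F_nw = 0.6 F_EXX = 0.6 × 620 = 372 MPa.
R_n = 372 × 905 × 10⁻³ = 336.6 kN; R_n/Ω = 336.6/2.0 = 168.3 kN.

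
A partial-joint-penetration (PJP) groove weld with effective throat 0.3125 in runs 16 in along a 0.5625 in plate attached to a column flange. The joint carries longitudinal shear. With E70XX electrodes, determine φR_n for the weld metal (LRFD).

E70XX → F_EXX = 70 ksi.
Effective throat (given) t_e = 0.3125 in.
A_we = 0.3125 × 16 = 5 in².
F_nw = 0.6 F_EXX = 42 ksi.
φR_n = 0.75 × 42 × 5 = 157.5 kips.

φR_n ≈ 158 kips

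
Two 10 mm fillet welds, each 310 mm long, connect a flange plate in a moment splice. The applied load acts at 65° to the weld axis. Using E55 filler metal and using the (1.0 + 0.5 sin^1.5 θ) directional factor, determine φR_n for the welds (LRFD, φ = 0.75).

E55XX → F_EXX = 550 MPa.
t_e = 0.707 × 10 = 7.07 mm; A_we = 7.07 × 620 = 4383 mm².
Directional factor: 1.0 + 0.5 sin^1.5(65°) = 1.431.
F_nw = 0.6 × 550 × 1.431 = 472.4 MPa.
φR_n = 0.75 × 472.4 × 4383 × 10⁻³ = 1553 kN.

φR_n ≈ 1550 kN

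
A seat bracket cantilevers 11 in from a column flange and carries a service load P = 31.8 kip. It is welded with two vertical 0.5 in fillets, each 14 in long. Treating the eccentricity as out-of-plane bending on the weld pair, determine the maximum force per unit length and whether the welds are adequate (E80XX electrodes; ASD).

E80XX → F_EXX = 80 ksi.
L_w = 2 × 14 = 28 in; section modulus (unit throat) S = 2 × L²/6 = 65.33 in².
Direct shear f_v = P/L_w = 31.8/28 = 1.136 kip/in.
Moment M = P × e = 31.8 × 11 = 349.8 kip·in; bending f_b = M/S = 5.354 kip/in.
f_max = √(f_v² + f_b²) = √(1.136² + 5.354²) = 5.473 kip/in.
r_n/Ω = (1/2.0) × 0.6 × 80 × (0.707 × 0.5) = 8.484 kip/in → adequate.

f_max ≈ 5.47 kip/in; adequate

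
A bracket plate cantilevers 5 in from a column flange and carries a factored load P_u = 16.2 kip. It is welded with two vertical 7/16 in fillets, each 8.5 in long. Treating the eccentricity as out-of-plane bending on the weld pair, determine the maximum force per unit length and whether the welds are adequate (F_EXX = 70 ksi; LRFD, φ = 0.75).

f_max ≈ 3.5 kip/in; adequate

L_w = 2 × 8.5 = 17 in; section modulus (unit throat) S = 2 × L²/6 = 24.08 in².
Direct shear f_v = P/L_w = 16.2/17 = 0.9529 kip/in.
Moment M = P × e = 16.2 × 5 = 81 kip·in; bending f_b = M/S = 3.363 kip/in.
f_max = √(f_v² + f_b²) = √(0.9529² + 3.363²) = 3.496 kip/in.
φr_n = 0.75 × 0.6 × 70 × (0.707 × 0.4375) = 9.743 kip/in → adequate.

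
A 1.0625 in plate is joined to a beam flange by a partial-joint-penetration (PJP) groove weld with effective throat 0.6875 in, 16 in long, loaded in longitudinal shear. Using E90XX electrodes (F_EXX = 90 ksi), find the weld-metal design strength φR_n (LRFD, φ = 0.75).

φR_n ≈ 446 kips

Effective throat (given) t_e = 0.6875 in.
A_we = 0.6875 × 16 = 11 in².
F_nw = 0.6 F_EXX = 54 ksi.
φR_n = 0.75 × 54 × 11 = 445.5 kips.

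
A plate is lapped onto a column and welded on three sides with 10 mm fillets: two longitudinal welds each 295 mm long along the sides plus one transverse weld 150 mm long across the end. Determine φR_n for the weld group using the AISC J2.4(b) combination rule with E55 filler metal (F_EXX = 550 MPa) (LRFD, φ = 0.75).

φR_n ≈ 1290 kN

t_e = 0.707 × 10 = 7.07 mm.
R_nwl = 0.6 × 550 × 7.07 × 590 × 10⁻³ = 1377 kN (longitudinal, 2 welds).
R_nwt = 0.6 × 550 × 7.07 × 150 × 10⁻³ = 350 kN (transverse, base value).
(i) R_nwl + R_nwt = 1726 kN; (ii) 0.85 R_nwl + 1.5 R_nwt = 1695 kN.
R_n = max = 1726 kN [governs: (i)]; φR_n = 1295 kN.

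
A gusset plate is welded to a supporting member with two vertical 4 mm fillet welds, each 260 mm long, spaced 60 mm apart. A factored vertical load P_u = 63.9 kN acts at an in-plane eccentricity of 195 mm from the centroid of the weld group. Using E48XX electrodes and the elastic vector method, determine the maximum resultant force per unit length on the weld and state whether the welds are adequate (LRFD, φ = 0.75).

f_max ≈ 531 N/mm; adequate

E48XX → F_EXX = 480 MPa.
Total weld length L_w = 520 mm. Treat welds as unit-width lines.
Polar moment about centroid: J = 2[d³/12 + d(b/2)²] = 2[260³/12 + 260×30²] = 3397000 mm³.
Direct shear f_v = P/L_w = 63.9×10³ / 520 = 122.9 N/mm (vertical).
Torsion M = P·e = 63.9×10³ × 195 = 12460000 N·mm.
Critical point at (x, y) = (30, 130) from centroid. f_tx = M·y/J = 476.8 N/mm; f_ty = M·x/J = 110 N/mm.
Resultant f_max = √[f_tx² + (f_v + f_ty)²] = √[476.8² + (122.9 + 110)²] = 530.7 N/mm.
Capacity per unit length: φr_n = 0.75 × 0.6 × 480 × (0.707 × 4) = 610.8 N/mm.
530.7 ≤ 610.8 → adequate.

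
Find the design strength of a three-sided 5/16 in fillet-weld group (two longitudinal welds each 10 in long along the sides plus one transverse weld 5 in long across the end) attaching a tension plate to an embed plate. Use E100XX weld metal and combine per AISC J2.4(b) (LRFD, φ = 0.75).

E100XX → F_EXX = 100 ksi.
t_e = 0.707 × 0.3125 = 0.2209 in.
R_nwl = 0.6 × 100 × 0.2209 × 20 = 265.1 kips (longitudinal, 2 welds).
R_nwt = 0.6 × 100 × 0.2209 × 5 = 66.28 kips (transverse, base value).
(i) R_nwl + R_nwt = 331.4 kips; (ii) 0.85 R_nwl + 1.5 R_nwt = 324.8 kips.
R_n = max = 331.4 kips [governs: (i)]; φR_n = 248.6 kips.

φR_n ≈ 249 kips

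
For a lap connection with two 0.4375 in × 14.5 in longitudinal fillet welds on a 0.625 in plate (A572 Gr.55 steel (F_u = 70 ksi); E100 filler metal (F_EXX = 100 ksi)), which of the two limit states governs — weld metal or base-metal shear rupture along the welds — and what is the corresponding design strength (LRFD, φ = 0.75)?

φR_n ≈ 404 kips (weld metal governs)

t_e = 0.707 × 0.4375 = 0.3093 in; L = 29 in.
Weld metal: φR_n = 0.75 × 0.6 × 100 × 0.3093 × 29 = 403.7 kips.
Base metal (shear rupture): φR_n = 0.75 × 0.6 × 70 × 0.625 × 29 = 570.9 kips.
Governing: weld metal.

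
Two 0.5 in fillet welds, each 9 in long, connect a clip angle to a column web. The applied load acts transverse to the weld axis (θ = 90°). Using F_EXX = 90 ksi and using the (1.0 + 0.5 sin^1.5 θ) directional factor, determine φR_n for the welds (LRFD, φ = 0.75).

t_e = 0.707 × 0.5 = 0.3535 in; A_we = 0.3535 × 18 = 6.363 in².
Directional factor: 1.0 + 0.5 sin^1.5(90°) = 1.5.
F_nw = 0.6 × 90 × 1.5 = 81 ksi.
φR_n = 0.75 × 81 × 6.363 = 386.6 kip.

φR_n ≈ 387 kip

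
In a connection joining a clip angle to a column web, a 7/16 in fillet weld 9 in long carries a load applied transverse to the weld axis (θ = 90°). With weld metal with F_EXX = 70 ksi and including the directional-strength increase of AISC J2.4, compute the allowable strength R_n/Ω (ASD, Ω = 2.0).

t_e = 0.707 × 0.4375 = 0.3093 in; A_we = 0.3093 × 9 = 2.784 in².
Directional factor: 1.0 + 0.5 sin^1.5(90°) = 1.5.
F_nw = 0.6 × 70 × 1.5 = 63 ksi.
R_n/Ω = (63 × 2.784) / 2.0 = 87.69 kips.

R_n/Ω ≈ 87.7 kips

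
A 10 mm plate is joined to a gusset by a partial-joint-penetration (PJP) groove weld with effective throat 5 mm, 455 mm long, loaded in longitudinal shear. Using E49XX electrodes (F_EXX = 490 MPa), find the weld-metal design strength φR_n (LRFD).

φR_n ≈ 502 kN

Effective throat (given) t_e = 5 mm.
A_we = 5 × 455 = 2275 mm².
F_nw = 0.6 F_EXX = 294 MPa.
φR_n = 0.75 × 294 × 2275 × 10⁻³ = 501.6 kN.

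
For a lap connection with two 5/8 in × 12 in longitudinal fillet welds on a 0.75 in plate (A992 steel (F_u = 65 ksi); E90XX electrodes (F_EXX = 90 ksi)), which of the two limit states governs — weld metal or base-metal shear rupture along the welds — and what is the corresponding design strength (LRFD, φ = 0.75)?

t_e = 0.707 × 0.625 = 0.4419 in; L = 24 in.
Weld metal: φR_n = 0.75 × 0.6 × 90 × 0.4419 × 24 = 429.5 kips.
Base metal (shear rupture): φR_n = 0.75 × 0.6 × 65 × 0.75 × 24 = 526.5 kips.
Governing: weld metal.

φR_n ≈ 430 kips (weld metal governs)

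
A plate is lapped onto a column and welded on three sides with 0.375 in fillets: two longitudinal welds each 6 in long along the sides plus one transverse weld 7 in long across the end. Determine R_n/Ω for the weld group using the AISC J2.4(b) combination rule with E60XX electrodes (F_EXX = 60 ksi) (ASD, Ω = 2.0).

R_n/Ω ≈ 98.8 kip

t_e = 0.707 × 0.375 = 0.2651 in.
R_nwl = 0.6 × 60 × 0.2651 × 12 = 114.5 kip (longitudinal, 2 welds).
R_nwt = 0.6 × 60 × 0.2651 × 7 = 66.81 kip (transverse, base value).
(i) R_nwl + R_nwt = 181.3 kip; (ii) 0.85 R_nwl + 1.5 R_nwt = 197.6 kip.
R_n = max = 197.6 kip [governs: (ii)]; R_n/Ω = 98.79 kip.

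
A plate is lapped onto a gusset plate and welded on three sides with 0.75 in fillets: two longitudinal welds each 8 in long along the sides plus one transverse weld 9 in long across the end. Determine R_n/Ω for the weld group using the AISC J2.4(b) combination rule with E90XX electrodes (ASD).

E90XX → F_EXX = 90 ksi.
t_e = 0.707 × 0.75 = 0.5302 in.
R_nwl = 0.6 × 90 × 0.5302 × 16 = 458.1 kips (longitudinal, 2 welds).
R_nwt = 0.6 × 90 × 0.5302 × 9 = 257.7 kips (transverse, base value).
(i) R_nwl + R_nwt = 715.8 kips; (ii) 0.85 R_nwl + 1.5 R_nwt = 776 kips.
R_n = max = 776 kips [governs: (ii)]; R_n/Ω = 388 kips.

R_n/Ω ≈ 388 kips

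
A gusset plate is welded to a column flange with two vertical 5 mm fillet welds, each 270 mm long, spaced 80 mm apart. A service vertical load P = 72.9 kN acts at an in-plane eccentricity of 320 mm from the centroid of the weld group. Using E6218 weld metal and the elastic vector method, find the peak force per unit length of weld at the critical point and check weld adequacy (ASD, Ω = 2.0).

E62XX → F_EXX = 620 MPa.
Total weld length L_w = 540 mm. Treat welds as unit-width lines.
Polar moment about centroid: J = 2[d³/12 + d(b/2)²] = 2[270³/12 + 270×40²] = 4144000 mm³.
Direct shear f_v = P/L_w = 72.9×10³ / 540 = 135 N/mm (vertical).
Torsion M = P·e = 72.9×10³ × 320 = 23328000 N·mm.
Critical point at (x, y) = (40, 135) from centroid. f_tx = M·y/J = 759.9 N/mm; f_ty = M·x/J = 225.1 N/mm.
Resultant f_max = √[f_tx² + (f_v + f_ty)²] = √[759.9² + (135 + 225.1)²] = 840.9 N/mm.
Capacity per unit length: r_n/Ω = (1/2.0) × 0.6 × 620 × (0.707 × 5) = 657.5 N/mm.
840.9 > 657.5 → NOT adequate.

f_max ≈ 841 N/mm; NOT adequate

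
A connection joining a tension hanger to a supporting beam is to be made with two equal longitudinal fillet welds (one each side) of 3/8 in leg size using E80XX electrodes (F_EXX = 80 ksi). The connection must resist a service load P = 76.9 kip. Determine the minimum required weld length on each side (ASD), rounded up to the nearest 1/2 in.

L = 6.5 in on each side

Throat t_e = 0.707 × 0.375 = 0.2651 in.
r_n/Ω = (0.6 × 80 × 0.2651) / 2.0 = 6.363 kip/in.
L_req = P / (r_n/Ω) = 76.9 / 6.363 = 12.09 in total.
Per side: 12.09 / 2 = 6.043 in.
Round up → use L = 6.5 in on each side.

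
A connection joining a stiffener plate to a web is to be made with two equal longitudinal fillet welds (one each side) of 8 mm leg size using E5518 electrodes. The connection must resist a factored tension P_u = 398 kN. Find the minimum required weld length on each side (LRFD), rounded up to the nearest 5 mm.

E55XX → F_EXX = 550 MPa.
Throat t_e = 0.707 × 8 = 5.656 mm.
φr_n = 0.75 × 0.6 × 550 × 5.656 × 10⁻³ = 1.4 kN/mm.
L_req = P_u / φr_n = 398 / 1.4 = 284.3 mm total.
Per side: 284.3 / 2 = 142.2 mm.
Round up → use L = 145 mm on each side.

L = 145 mm on each side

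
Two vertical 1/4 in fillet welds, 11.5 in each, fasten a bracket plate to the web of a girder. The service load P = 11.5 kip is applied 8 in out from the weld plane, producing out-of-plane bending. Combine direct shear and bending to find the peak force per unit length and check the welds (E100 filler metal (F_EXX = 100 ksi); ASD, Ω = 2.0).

L_w = 2 × 11.5 = 23 in; section modulus (unit throat) S = 2 × L²/6 = 44.08 in².
Direct shear f_v = P/L_w = 11.5/23 = 0.5 kip/in.
Moment M = P × e = 11.5 × 8 = 92 kip·in; bending f_b = M/S = 2.087 kip/in.
f_max = √(f_v² + f_b²) = √(0.5² + 2.087²) = 2.146 kip/in.
r_n/Ω = (1/2.0) × 0.6 × 100 × (0.707 × 0.25) = 5.302 kip/in → adequate.

f_max ≈ 2.15 kip/in; adequate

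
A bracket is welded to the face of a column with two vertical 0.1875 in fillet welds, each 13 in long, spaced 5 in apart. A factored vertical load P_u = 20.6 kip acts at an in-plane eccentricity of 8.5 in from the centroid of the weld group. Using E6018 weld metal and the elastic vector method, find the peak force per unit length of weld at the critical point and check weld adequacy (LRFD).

E60XX → F_EXX = 60 ksi.
Total weld length L_w = 26 in. Treat welds as unit-width lines.
Polar moment about centroid: J = 2[d³/12 + d(b/2)²] = 2[13³/12 + 13×2.5²] = 528.7 in³.
Direct shear f_v = P/L_w = 20.6 / 26 = 0.7923 kip/in (vertical).
Torsion M = P·e = 20.6 × 8.5 = 175.1 kip·in.
Critical point at (x, y) = (2.5, 6.5) from centroid. f_tx = M·y/J = 2.153 kip/in; f_ty = M·x/J = 0.828 kip/in.
Resultant f_max = √[f_tx² + (f_v + f_ty)²] = √[2.153² + (0.7923 + 0.828)²] = 2.694 kip/in.
Capacity per unit length: φr_n = 0.75 × 0.6 × 60 × (0.707 × 0.1875) = 3.579 kip/in.
2.694 ≤ 3.579 → adequate.

f_max ≈ 2.69 kip/in; adequate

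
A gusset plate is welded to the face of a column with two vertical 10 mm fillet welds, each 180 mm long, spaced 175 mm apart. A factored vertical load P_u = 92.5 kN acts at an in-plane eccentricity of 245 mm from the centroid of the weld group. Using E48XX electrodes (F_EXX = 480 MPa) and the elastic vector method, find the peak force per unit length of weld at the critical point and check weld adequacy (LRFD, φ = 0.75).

Total weld length L_w = 360 mm. Treat welds as unit-width lines.
Polar moment about centroid: J = 2[d³/12 + d(b/2)²] = 2[180³/12 + 180×87.5²] = 3728000 mm³.
Direct shear f_v = P/L_w = 92.5×10³ / 360 = 256.9 N/mm (vertical).
Torsion M = P·e = 92.5×10³ × 245 = 22662000 N·mm.
Critical point at (x, y) = (87.5, 90) from centroid. f_tx = M·y/J = 547.1 N/mm; f_ty = M·x/J = 531.9 N/mm.
Resultant f_max = √[f_tx² + (f_v + f_ty)²] = √[547.1² + (256.9 + 531.9)²] = 960 N/mm.
Capacity per unit length: φr_n = 0.75 × 0.6 × 480 × (0.707 × 10) = 1527 N/mm.
960 ≤ 1527 → adequate.

f_max ≈ 960 N/mm; adequate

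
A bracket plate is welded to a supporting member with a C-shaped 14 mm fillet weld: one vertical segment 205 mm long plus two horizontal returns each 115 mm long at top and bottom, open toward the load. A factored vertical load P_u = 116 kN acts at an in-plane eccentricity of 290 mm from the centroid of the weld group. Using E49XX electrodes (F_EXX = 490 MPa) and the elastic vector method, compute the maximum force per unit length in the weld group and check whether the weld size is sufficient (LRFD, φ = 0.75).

f_max ≈ 1380 N/mm; adequate

Total weld length L_w = 435 mm. Treat welds as unit-width lines.
Centroid: x̄ = 2×115×57.5 / 435 = 30.4 mm from the vertical weld.
Polar moment about centroid: J = I_x + I_y = [205³/12 + 2×115×102.5²] + [205×30.4² + 2(115³/12 + 115×27.1²)] = 3746000 mm³.
Direct shear f_v = P/L_w = 116×10³ / 435 = 266.7 N/mm (vertical).
Torsion M = P·e = 116×10³ × 290 = 33640000 N·mm.
Critical point at (x, y) = (84.6, 102.5) from centroid. f_tx = M·y/J = 920.4 N/mm; f_ty = M·x/J = 759.7 N/mm.
Resultant f_max = √[f_tx² + (f_v + f_ty)²] = √[920.4² + (266.7 + 759.7)²] = 1379 N/mm.
Capacity per unit length: φr_n = 0.75 × 0.6 × 490 × (0.707 × 14) = 2183 N/mm.
1379 ≤ 2183 → adequate.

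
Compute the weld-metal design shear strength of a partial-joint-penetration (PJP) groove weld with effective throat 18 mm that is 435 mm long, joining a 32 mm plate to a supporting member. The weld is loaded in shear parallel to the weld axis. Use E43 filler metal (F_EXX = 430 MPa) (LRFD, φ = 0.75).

φR_n ≈ 1520 kN

Effective throat (given) t_e = 18 mm.
A_we = 18 × 435 = 7830 mm².
F_nw = 0.6 F_EXX = 258 MPa.
φR_n = 0.75 × 258 × 7830 × 10⁻³ = 1515 kN.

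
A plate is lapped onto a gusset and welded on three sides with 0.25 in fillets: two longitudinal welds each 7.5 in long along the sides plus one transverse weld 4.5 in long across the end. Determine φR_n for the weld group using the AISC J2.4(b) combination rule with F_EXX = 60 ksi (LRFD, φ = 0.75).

φR_n ≈ 93.1 kip

t_e = 0.707 × 0.25 = 0.1767 in.
R_nwl = 0.6 × 60 × 0.1767 × 15 = 95.44 kip (longitudinal, 2 welds).
R_nwt = 0.6 × 60 × 0.1767 × 4.5 = 28.63 kip (transverse, base value).
(i) R_nwl + R_nwt = 124.1 kip; (ii) 0.85 R_nwl + 1.5 R_nwt = 124.1 kip.
R_n = max = 124.1 kip [governs: (ii)]; φR_n = 93.06 kip.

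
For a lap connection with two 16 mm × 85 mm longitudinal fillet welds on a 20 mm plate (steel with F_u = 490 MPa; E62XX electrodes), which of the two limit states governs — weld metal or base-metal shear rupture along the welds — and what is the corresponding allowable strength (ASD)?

E62XX → F_EXX = 620 MPa.
t_e = 0.707 × 16 = 11.31 mm; L = 170 mm.
Weld metal: R_n/Ω = (1/2.0) × 0.6 × 620 × 11.31 × 170 × 10⁻³ = 357.7 kN.
Base metal (shear rupture): R_n/Ω = (1/2.0) × 0.6 × 490 × 20 × 170 × 10⁻³ = 499.8 kN.
Governing: weld metal.

R_n/Ω ≈ 358 kN (weld metal governs)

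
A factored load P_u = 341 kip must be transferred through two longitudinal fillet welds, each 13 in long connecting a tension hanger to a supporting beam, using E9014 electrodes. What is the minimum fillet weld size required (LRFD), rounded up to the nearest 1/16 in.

w = 1/2 in

E90XX → F_EXX = 90 ksi.
Total weld length L = 26 in.
Required throat t_e = P_u / (φ × 0.6 F_EXX × L) = 341 / (0.75 × 0.6 × 90 × 26) = 0.3238 in.
Required leg w = t_e / 0.707 = 0.458 in → use 1/2 in.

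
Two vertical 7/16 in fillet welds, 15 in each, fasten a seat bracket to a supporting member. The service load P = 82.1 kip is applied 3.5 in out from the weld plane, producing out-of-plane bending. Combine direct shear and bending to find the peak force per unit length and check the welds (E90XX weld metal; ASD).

E90XX → F_EXX = 90 ksi.
L_w = 2 × 15 = 30 in; section modulus (unit throat) S = 2 × L²/6 = 75 in².
Direct shear f_v = P/L_w = 82.1/30 = 2.737 kip/in.
Moment M = P × e = 82.1 × 3.5 = 287.35 kip·in; bending f_b = M/S = 3.831 kip/in.
f_max = √(f_v² + f_b²) = √(2.737² + 3.831²) = 4.708 kip/in.
r_n/Ω = (1/2.0) × 0.6 × 90 × (0.707 × 0.4375) = 8.351 kip/in → adequate.

f_max ≈ 4.71 kip/in; adequate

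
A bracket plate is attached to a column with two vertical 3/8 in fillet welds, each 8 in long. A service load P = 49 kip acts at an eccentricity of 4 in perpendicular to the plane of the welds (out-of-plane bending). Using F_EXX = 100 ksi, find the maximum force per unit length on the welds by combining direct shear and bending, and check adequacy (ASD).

L_w = 2 × 8 = 16 in; section modulus (unit throat) S = 2 × L²/6 = 21.33 in².
Direct shear f_v = P/L_w = 49/16 = 3.062 kip/in.
Moment M = P × e = 49 × 4 = 196 kip·in; bending f_b = M/S = 9.188 kip/in.
f_max = √(f_v² + f_b²) = √(3.062² + 9.188²) = 9.684 kip/in.
r_n/Ω = (1/2.0) × 0.6 × 100 × (0.707 × 0.375) = 7.954 kip/in → NOT adequate.

f_max ≈ 9.68 kip/in; NOT adequate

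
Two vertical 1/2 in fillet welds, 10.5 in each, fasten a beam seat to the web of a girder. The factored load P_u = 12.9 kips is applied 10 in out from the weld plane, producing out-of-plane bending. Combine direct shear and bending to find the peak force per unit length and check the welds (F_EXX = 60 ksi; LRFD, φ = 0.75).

f_max ≈ 3.56 kip/in; adequate

L_w = 2 × 10.5 = 21 in; section modulus (unit throat) S = 2 × L²/6 = 36.75 in².
Direct shear f_v = P/L_w = 12.9/21 = 0.6143 kip/in.
Moment M = P × e = 12.9 × 10 = 129 kip·in; bending f_b = M/S = 3.51 kip/in.
f_max = √(f_v² + f_b²) = √(0.6143² + 3.51²) = 3.564 kip/in.
φr_n = 0.75 × 0.6 × 60 × (0.707 × 0.5) = 9.544 kip/in → adequate.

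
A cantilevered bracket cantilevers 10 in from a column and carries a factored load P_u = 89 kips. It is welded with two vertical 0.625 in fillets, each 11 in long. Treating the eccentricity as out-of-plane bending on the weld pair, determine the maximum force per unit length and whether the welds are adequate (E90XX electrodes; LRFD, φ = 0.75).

f_max ≈ 22.4 kip/in; NOT adequate

E90XX → F_EXX = 90 ksi.
L_w = 2 × 11 = 22 in; section modulus (unit throat) S = 2 × L²/6 = 40.33 in².
Direct shear f_v = P/L_w = 89/22 = 4.045 kip/in.
Moment M = P × e = 89 × 10 = 890 kip·in; bending f_b = M/S = 22.07 kip/in.
f_max = √(f_v² + f_b²) = √(4.045² + 22.07²) = 22.43 kip/in.
φr_n = 0.75 × 0.6 × 90 × (0.707 × 0.625) = 17.9 kip/in → NOT adequate.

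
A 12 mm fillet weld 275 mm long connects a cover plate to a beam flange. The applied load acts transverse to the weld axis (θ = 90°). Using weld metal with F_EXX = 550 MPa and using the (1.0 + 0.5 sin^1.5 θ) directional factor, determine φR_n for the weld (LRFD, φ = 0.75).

φR_n ≈ 866 kN

t_e = 0.707 × 12 = 8.484 mm; A_we = 8.484 × 275 = 2333 mm².
Directional factor: 1.0 + 0.5 sin^1.5(90°) = 1.5.
F_nw = 0.6 × 550 × 1.5 = 495 MPa.
φR_n = 0.75 × 495 × 2333 × 10⁻³ = 866.2 kN.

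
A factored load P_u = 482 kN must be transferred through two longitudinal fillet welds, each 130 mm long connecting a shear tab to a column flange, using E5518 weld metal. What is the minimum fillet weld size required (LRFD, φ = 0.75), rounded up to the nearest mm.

w = 11 mm

E55XX → F_EXX = 550 MPa.
Total weld length L = 260 mm.
Required throat t_e = P_u / (φ × 0.6 F_EXX × L) = 482 / (0.75 × 0.6 × 550 × 260 × 10⁻³) = 7.49 mm.
Required leg w = t_e / 0.707 = 10.59 mm → use 11 mm.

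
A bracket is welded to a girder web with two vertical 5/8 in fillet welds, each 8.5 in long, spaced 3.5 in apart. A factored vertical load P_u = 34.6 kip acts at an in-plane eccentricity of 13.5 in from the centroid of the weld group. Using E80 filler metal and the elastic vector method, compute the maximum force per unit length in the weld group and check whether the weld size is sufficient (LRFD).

E80XX → F_EXX = 80 ksi.
Total weld length L_w = 17 in. Treat welds as unit-width lines.
Polar moment about centroid: J = 2[d³/12 + d(b/2)²] = 2[8.5³/12 + 8.5×1.75²] = 154.4 in³.
Direct shear f_v = P/L_w = 34.6 / 17 = 2.035 kip/in (vertical).
Torsion M = P·e = 34.6 × 13.5 = 467.1 kip·in.
Critical point at (x, y) = (1.75, 4.25) from centroid. f_tx = M·y/J = 12.86 kip/in; f_ty = M·x/J = 5.294 kip/in.
Resultant f_max = √[f_tx² + (f_v + f_ty)²] = √[12.86² + (2.035 + 5.294)²] = 14.8 kip/in.
Capacity per unit length: φr_n = 0.75 × 0.6 × 80 × (0.707 × 0.625) = 15.91 kip/in.
14.8 ≤ 15.91 → adequate.

f_max ≈ 14.8 kip/in; adequate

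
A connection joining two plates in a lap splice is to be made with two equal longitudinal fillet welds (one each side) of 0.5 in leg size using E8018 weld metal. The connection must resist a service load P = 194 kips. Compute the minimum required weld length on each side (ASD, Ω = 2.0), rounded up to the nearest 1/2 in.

L = 11.5 in on each side

E80XX → F_EXX = 80 ksi.
Throat t_e = 0.707 × 0.5 = 0.3535 in.
r_n/Ω = (0.6 × 80 × 0.3535) / 2.0 = 8.484 kip/in.
L_req = P / (r_n/Ω) = 194 / 8.484 = 22.87 in total.
Per side: 22.87 / 2 = 11.43 in.
Round up → use L = 11.5 in on each side.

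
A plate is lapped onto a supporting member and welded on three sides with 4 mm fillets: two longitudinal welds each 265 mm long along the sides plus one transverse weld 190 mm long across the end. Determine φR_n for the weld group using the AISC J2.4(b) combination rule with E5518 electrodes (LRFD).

E55XX → F_EXX = 550 MPa.
t_e = 0.707 × 4 = 2.828 mm.
R_nwl = 0.6 × 550 × 2.828 × 530 × 10⁻³ = 494.6 kN (longitudinal, 2 welds).
R_nwt = 0.6 × 550 × 2.828 × 190 × 10⁻³ = 177.3 kN (transverse, base value).
(i) R_nwl + R_nwt = 671.9 kN; (ii) 0.85 R_nwl + 1.5 R_nwt = 686.4 kN.
R_n = max = 686.4 kN [governs: (ii)]; φR_n = 514.8 kN.

φR_n ≈ 515 kN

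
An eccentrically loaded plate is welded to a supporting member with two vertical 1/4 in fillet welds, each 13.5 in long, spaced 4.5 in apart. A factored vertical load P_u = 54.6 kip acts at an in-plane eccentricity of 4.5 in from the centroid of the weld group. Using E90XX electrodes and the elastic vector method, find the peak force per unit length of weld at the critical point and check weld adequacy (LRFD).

f_max ≈ 4.29 kip/in; adequate

E90XX → F_EXX = 90 ksi.
Total weld length L_w = 27 in. Treat welds as unit-width lines.
Polar moment about centroid: J = 2[d³/12 + d(b/2)²] = 2[13.5³/12 + 13.5×2.25²] = 546.8 in³.
Direct shear f_v = P/L_w = 54.6 / 27 = 2.022 kip/in (vertical).
Torsion M = P·e = 54.6 × 4.5 = 245.7 kip·in.
Critical point at (x, y) = (2.25, 6.75) from centroid. f_tx = M·y/J = 3.033 kip/in; f_ty = M·x/J = 1.011 kip/in.
Resultant f_max = √[f_tx² + (f_v + f_ty)²] = √[3.033² + (2.022 + 1.011)²] = 4.29 kip/in.
Capacity per unit length: φr_n = 0.75 × 0.6 × 90 × (0.707 × 0.25) = 7.158 kip/in.
4.29 ≤ 7.158 → adequate.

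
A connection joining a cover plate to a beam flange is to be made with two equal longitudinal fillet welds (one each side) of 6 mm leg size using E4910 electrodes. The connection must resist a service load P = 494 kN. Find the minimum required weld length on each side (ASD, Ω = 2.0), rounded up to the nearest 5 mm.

E49XX → F_EXX = 490 MPa.
Throat t_e = 0.707 × 6 = 4.242 mm.
r_n/Ω = (0.6 × 490 × 4.242) / 2.0 = 623.6 N/mm = 0.6236 kN/mm.
L_req = P / (r_n/Ω) = 494 / 0.6236 = 792.2 mm total.
Per side: 792.2 / 2 = 396.1 mm.
Round up → use L = 400 mm on each side.

L = 400 mm on each side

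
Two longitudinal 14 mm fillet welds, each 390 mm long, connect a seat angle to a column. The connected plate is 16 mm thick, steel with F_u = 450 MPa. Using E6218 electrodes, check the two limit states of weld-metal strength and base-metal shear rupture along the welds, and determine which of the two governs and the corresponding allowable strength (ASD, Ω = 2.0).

R_n/Ω ≈ 1440 kN (weld metal governs)

E62XX → F_EXX = 620 MPa.
t_e = 0.707 × 14 = 9.898 mm; L = 780 mm.
Weld metal: R_n/Ω = (1/2.0) × 0.6 × 620 × 9.898 × 780 × 10⁻³ = 1436 kN.
Base metal (shear rupture): R_n/Ω = (1/2.0) × 0.6 × 450 × 16 × 780 × 10⁻³ = 1685 kN.
Governing: weld metal.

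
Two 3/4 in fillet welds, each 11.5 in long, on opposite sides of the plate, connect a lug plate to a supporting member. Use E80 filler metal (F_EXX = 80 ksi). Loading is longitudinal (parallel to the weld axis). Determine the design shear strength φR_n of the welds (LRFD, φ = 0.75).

φR_n ≈ 439 kips

Effective throat t_e = 0.707 × 0.75 = 0.5302 in.
Total length L = 23 in; A_we = 0.5302 × 23 = 12.2 in².
F_nw = 0.6 F_EXX = 0.6 × 80 = 48 ksi.
φR_n = 0.75 × 48 × 12.2 = 439 kips.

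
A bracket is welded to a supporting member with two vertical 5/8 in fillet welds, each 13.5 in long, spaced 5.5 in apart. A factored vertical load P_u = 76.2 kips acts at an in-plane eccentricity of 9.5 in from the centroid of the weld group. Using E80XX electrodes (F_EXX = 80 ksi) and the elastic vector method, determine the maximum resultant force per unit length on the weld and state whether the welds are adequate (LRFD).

f_max ≈ 10 kip/in; adequate

Total weld length L_w = 27 in. Treat welds as unit-width lines.
Polar moment about centroid: J = 2[d³/12 + d(b/2)²] = 2[13.5³/12 + 13.5×2.75²] = 614.2 in³.
Direct shear f_v = P/L_w = 76.2 / 27 = 2.822 kip/in (vertical).
Torsion M = P·e = 76.2 × 9.5 = 723.9 kip·in.
Critical point at (x, y) = (2.75, 6.75) from centroid. f_tx = M·y/J = 7.955 kip/in; f_ty = M·x/J = 3.241 kip/in.
Resultant f_max = √[f_tx² + (f_v + f_ty)²] = √[7.955² + (2.822 + 3.241)²] = 10 kip/in.
Capacity per unit length: φr_n = 0.75 × 0.6 × 80 × (0.707 × 0.625) = 15.91 kip/in.
10 ≤ 15.91 → adequate.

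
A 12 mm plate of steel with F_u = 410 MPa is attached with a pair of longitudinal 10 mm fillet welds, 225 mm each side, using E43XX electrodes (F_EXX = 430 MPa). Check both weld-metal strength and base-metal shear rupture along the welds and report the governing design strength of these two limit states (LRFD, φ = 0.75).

t_e = 0.707 × 10 = 7.07 mm; L = 450 mm.
Weld metal: φR_n = 0.75 × 0.6 × 430 × 7.07 × 450 × 10⁻³ = 615.6 kN.
Base metal (shear rupture): φR_n = 0.75 × 0.6 × 410 × 12 × 450 × 10⁻³ = 996.3 kN.
Governing: weld metal.

φR_n ≈ 616 kN (weld metal governs)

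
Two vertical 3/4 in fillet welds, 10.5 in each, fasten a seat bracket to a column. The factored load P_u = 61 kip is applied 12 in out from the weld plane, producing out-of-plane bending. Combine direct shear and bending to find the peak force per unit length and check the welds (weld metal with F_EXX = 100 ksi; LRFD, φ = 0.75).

L_w = 2 × 10.5 = 21 in; section modulus (unit throat) S = 2 × L²/6 = 36.75 in².
Direct shear f_v = P/L_w = 61/21 = 2.905 kip/in.
Moment M = P × e = 61 × 12 = 732 kip·in; bending f_b = M/S = 19.92 kip/in.
f_max = √(f_v² + f_b²) = √(2.905² + 19.92²) = 20.13 kip/in.
φr_n = 0.75 × 0.6 × 100 × (0.707 × 0.75) = 23.86 kip/in → adequate.

f_max ≈ 20.1 kip/in; adequate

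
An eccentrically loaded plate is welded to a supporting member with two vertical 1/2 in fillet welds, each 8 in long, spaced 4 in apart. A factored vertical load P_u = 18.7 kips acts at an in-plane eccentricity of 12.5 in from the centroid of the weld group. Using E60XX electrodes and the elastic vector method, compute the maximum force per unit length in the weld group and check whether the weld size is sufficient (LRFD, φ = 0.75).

E60XX → F_EXX = 60 ksi.
Total weld length L_w = 16 in. Treat welds as unit-width lines.
Polar moment about centroid: J = 2[d³/12 + d(b/2)²] = 2[8³/12 + 8×2²] = 149.3 in³.
Direct shear f_v = P/L_w = 18.7 / 16 = 1.169 kip/in (vertical).
Torsion M = P·e = 18.7 × 12.5 = 233.75 kip·in.
Critical point at (x, y) = (2, 4) from centroid. f_tx = M·y/J = 6.261 kip/in; f_ty = M·x/J = 3.131 kip/in.
Resultant f_max = √[f_tx² + (f_v + f_ty)²] = √[6.261² + (1.169 + 3.131)²] = 7.595 kip/in.
Capacity per unit length: φr_n = 0.75 × 0.6 × 60 × (0.707 × 0.5) = 9.544 kip/in.
7.595 ≤ 9.544 → adequate.

f_max ≈ 7.6 kip/in; adequate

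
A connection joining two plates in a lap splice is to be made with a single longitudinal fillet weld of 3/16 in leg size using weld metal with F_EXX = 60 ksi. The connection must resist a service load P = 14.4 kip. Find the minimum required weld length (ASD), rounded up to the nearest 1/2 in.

L = 6.5 in

Throat t_e = 0.707 × 0.1875 = 0.1326 in.
r_n/Ω = (0.6 × 60 × 0.1326) / 2.0 = 2.386 kip/in.
L_req = P / (r_n/Ω) = 14.4 / 2.386 = 6.035 in total.
Round up → use L = 6.5 in.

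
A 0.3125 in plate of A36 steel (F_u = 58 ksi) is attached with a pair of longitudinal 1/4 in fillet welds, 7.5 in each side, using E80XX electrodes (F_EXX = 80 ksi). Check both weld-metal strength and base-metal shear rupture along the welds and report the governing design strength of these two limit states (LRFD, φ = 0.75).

φR_n ≈ 95.4 kips (weld metal governs)

t_e = 0.707 × 0.25 = 0.1767 in; L = 15 in.
Weld metal: φR_n = 0.75 × 0.6 × 80 × 0.1767 × 15 = 95.45 kips.
Base metal (shear rupture): φR_n = 0.75 × 0.6 × 58 × 0.3125 × 15 = 122.3 kips.
Governing: weld metal.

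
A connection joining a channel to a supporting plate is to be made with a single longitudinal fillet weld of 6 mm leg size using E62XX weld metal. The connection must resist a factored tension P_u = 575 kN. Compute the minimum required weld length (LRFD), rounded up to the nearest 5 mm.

L = 490 mm

E62XX → F_EXX = 620 MPa.
Throat t_e = 0.707 × 6 = 4.242 mm.
φr_n = 0.75 × 0.6 × 620 × 4.242 × 10⁻³ = 1.184 kN/mm.
L_req = P_u / φr_n = 575 / 1.184 = 485.8 mm total.
Round up → use L = 490 mm.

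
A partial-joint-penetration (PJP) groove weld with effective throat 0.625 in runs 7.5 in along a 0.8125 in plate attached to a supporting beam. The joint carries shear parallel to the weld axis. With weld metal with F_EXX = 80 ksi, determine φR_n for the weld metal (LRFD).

φR_n ≈ 169 kips

Effective throat (given) t_e = 0.625 in.
A_we = 0.625 × 7.5 = 4.688 in².
F_nw = 0.6 F_EXX = 48 ksi.
φR_n = 0.75 × 48 × 4.688 = 168.8 kips.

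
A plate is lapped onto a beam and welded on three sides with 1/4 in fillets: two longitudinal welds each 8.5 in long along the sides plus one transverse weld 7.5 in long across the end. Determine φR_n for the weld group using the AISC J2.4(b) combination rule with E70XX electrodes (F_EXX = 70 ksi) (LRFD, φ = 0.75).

t_e = 0.707 × 0.25 = 0.1767 in.
R_nwl = 0.6 × 70 × 0.1767 × 17 = 126.2 kips (longitudinal, 2 welds).
R_nwt = 0.6 × 70 × 0.1767 × 7.5 = 55.68 kips (transverse, base value).
(i) R_nwl + R_nwt = 181.9 kips; (ii) 0.85 R_nwl + 1.5 R_nwt = 190.8 kips.
R_n = max = 190.8 kips [governs: (ii)]; φR_n = 143.1 kips.

φR_n ≈ 143 kips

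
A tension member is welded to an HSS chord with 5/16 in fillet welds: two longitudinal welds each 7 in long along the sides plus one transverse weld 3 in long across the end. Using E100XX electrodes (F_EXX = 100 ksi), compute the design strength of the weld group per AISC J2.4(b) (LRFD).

φR_n ≈ 169 kips

t_e = 0.707 × 0.3125 = 0.2209 in.
R_nwl = 0.6 × 100 × 0.2209 × 14 = 185.6 kips (longitudinal, 2 welds).
R_nwt = 0.6 × 100 × 0.2209 × 3 = 39.77 kips (transverse, base value).
(i) R_nwl + R_nwt = 225.4 kips; (ii) 0.85 R_nwl + 1.5 R_nwt = 217.4 kips.
R_n = max = 225.4 kips [governs: (i)]; φR_n = 169 kips.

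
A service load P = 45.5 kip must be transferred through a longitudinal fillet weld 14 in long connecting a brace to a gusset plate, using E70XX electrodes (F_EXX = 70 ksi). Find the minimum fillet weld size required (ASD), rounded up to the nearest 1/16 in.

Total weld length L = 14 in.
Required throat t_e = P × Ω / (0.6 F_EXX × L) = 45.5 × 2.0 / (0.6 × 70 × 14) = 0.1548 in.
Required leg w = t_e / 0.707 = 0.2189 in → use 1/4 in.

w = 1/4 in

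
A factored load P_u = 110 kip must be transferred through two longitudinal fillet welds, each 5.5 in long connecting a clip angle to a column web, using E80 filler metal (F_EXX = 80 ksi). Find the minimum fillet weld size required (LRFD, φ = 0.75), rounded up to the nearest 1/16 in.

w = 7/16 in

Total weld length L = 11 in.
Required throat t_e = P_u / (φ × 0.6 F_EXX × L) = 110 / (0.75 × 0.6 × 80 × 11) = 0.2778 in.
Required leg w = t_e / 0.707 = 0.3929 in → use 7/16 in.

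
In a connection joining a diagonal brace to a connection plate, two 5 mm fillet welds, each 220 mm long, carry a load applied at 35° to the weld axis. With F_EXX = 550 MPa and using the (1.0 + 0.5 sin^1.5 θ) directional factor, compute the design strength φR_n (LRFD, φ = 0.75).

t_e = 0.707 × 5 = 3.535 mm; A_we = 3.535 × 440 = 1555 mm².
Directional factor: 1.0 + 0.5 sin^1.5(35°) = 1.217.
F_nw = 0.6 × 550 × 1.217 = 401.7 MPa.
φR_n = 0.75 × 401.7 × 1555 × 10⁻³ = 468.6 kN.

φR_n ≈ 469 kN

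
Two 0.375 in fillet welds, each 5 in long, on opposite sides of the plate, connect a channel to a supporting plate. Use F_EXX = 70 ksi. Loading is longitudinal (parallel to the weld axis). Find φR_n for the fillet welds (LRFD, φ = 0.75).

φR_n ≈ 83.5 kip

Effective throat t_e = 0.707 × 0.375 = 0.2651 in.
Total length L = 10 in; A_we = 0.2651 × 10 = 2.651 in².
F_nw = 0.6 F_EXX = 0.6 × 70 = 42 ksi.
φR_n = 0.75 × 42 × 2.651 = 83.51 kip.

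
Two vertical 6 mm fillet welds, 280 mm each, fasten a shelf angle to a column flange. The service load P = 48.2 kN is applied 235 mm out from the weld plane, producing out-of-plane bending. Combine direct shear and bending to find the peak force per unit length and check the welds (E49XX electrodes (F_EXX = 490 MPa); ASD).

f_max ≈ 442 N/mm; adequate

L_w = 2 × 280 = 560 mm; section modulus (unit throat) S = 2 × L²/6 = 26130 mm².
Direct shear f_v = P/L_w = 48.2×10³/560 = 86.07 N/mm.
Moment M = P × e = 48.2×10³ × 235 = 11327000 N·mm; bending f_b = M/S = 433.4 N/mm.
f_max = √(f_v² + f_b²) = √(86.07² + 433.4²) = 441.9 N/mm.
r_n/Ω = (1/2.0) × 0.6 × 490 × (0.707 × 6) = 623.6 N/mm → adequate.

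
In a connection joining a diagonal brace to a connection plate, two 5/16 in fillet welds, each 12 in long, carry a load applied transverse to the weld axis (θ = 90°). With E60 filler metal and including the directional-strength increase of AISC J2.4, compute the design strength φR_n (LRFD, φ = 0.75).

E60XX → F_EXX = 60 ksi.
t_e = 0.707 × 0.3125 = 0.2209 in; A_we = 0.2209 × 24 = 5.302 in².
Directional factor: 1.0 + 0.5 sin^1.5(90°) = 1.5.
F_nw = 0.6 × 60 × 1.5 = 54 ksi.
φR_n = 0.75 × 54 × 5.302 = 214.8 kip.

φR_n ≈ 215 kip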